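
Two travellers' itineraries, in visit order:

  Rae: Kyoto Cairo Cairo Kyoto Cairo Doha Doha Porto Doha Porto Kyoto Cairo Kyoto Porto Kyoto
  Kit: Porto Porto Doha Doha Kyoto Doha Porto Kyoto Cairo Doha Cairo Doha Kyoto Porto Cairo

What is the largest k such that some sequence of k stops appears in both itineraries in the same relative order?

8

Pick Doha (Rae #6, Kit #3), then Doha (Rae #7, Kit #4), then Doha (Rae #9, Kit #6), then Porto (Rae #10, Kit #7), then Kyoto (Rae #11, Kit #8), then Cairo (Rae #12, Kit #11), then Kyoto (Rae #13, Kit #13), then Porto (Rae #14, Kit #14); all 8 stops appear in both, in order, and the DP table's final entry dp[15][15] is also 8, so no common subsequence is longer.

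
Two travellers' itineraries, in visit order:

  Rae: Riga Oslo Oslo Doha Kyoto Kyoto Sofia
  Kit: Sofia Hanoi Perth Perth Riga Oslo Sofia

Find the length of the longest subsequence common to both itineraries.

3

Match Riga [1,5]; then Oslo [3,6]; then Sofia [7,7] — 3 stops in the same relative order in both. dp[7][7] = 3 confirms this is the maximum.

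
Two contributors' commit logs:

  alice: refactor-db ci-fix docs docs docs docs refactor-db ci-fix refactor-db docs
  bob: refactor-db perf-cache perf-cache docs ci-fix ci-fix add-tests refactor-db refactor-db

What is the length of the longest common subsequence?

4

Match refactor-db [1,1]; then ci-fix [2,6]; then refactor-db [7,8]; then refactor-db [9,9] — 4 commits in the same relative order in both, and the DP table's final entry dp[10][9] is also 4, so no common subsequence is longer.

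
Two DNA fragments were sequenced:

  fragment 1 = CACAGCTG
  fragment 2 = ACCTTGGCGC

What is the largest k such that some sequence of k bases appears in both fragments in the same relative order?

5

Match C at fragment 1[1]=fragment 2[2]; then C at fragment 1[3]=fragment 2[3]; then G at fragment 1[5]=fragment 2[7]; then C at fragment 1[6]=fragment 2[8]; then G at fragment 1[8]=fragment 2[9] — 5 bases in the same relative order in both. Since dp[8][10] = 5, nothing longer is possible.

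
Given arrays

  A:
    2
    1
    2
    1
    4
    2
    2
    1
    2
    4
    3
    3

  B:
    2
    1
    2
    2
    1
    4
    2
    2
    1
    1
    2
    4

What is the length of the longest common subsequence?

10

One common subsequence of length 10: 2 at A[1]=B[1]; then 1 at A[2]=B[2]; then 2 at A[3]=B[4]; then 1 at A[4]=B[5]; then 4 at A[5]=B[6]; then 2 at A[6]=B[7]; then 2 at A[7]=B[8]; then 1 at A[8]=B[10]; then 2 at A[9]=B[11]; then 4 at A[10]=B[12]. The LCS DP gives dp[12][12] = 10, so this is optimal.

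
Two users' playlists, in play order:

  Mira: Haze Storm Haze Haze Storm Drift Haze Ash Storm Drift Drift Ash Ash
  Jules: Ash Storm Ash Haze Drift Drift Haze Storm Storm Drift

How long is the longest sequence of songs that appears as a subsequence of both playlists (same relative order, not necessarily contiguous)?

One common subsequence of length 6: Storm at Mira[2]=Jules[2], then Haze at Mira[3]=Jules[4], then Haze at Mira[4]=Jules[7], then Storm at Mira[5]=Jules[8], then Storm at Mira[9]=Jules[9], then Drift at Mira[11]=Jules[10]. dp[13][10] = 6 confirms this is the maximum.

6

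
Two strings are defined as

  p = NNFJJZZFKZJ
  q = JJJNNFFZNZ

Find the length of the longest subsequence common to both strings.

5

Pick N [1,4]; then N [2,5]; then F [3,7]; then Z [6,8]; then Z [10,10]; all 5 characters appear in both, in order. dp[11][10] = 5 confirms this is the maximum.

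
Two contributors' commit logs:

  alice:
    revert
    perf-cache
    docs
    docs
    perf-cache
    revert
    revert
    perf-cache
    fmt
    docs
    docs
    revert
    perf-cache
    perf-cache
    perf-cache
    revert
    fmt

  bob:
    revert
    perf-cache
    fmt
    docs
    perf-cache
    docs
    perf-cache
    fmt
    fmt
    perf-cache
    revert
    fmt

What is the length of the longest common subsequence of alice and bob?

9

Taking revert at alice[1]=bob[1] → perf-cache at alice[2]=bob[2] → docs at alice[3]=bob[4] → docs at alice[4]=bob[6] → perf-cache at alice[5]=bob[7] → fmt at alice[9]=bob[9] → perf-cache at alice[15]=bob[10] → revert at alice[16]=bob[11] → fmt at alice[17]=bob[12] gives a common subsequence of length 9. The LCS DP gives dp[17][12] = 9, so this is optimal.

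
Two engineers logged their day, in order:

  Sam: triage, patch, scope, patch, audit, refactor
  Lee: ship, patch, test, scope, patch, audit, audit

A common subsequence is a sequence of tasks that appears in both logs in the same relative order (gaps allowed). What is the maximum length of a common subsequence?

One common subsequence of length 4: patch [2,2] → scope [3,4] → patch [4,5] → audit [5,7]. The LCS DP gives dp[6][7] = 4, so this is optimal.

4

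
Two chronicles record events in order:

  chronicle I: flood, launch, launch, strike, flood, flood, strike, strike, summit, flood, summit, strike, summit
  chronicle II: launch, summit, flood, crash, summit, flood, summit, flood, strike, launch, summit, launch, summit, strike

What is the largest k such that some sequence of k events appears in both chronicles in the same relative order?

7

Pick flood [1,3], flood [5,6], flood [6,8], strike [7,9], summit [9,11], summit [11,13], strike [12,14]; all 7 events appear in both, in order. Since dp[13][14] = 7, nothing longer is possible.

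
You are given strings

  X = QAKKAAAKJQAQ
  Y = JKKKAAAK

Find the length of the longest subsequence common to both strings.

Let dp[i][j] be the LCS length of the first i characters of X and the first j characters of Y. dp[i][j] = dp[i-1][j-1]+1 when the i-th and j-th characters match, else max(dp[i-1][j], dp[i][j-1]).
    ·  J  K  K  K  A  A  A  K
 ·  0  0  0  0  0  0  0  0  0
 Q  0  0  0  0  0  0  0  0  0
 A  0  0  0  0  0  1  1  1  1
 K  0  0  1  1  1  1  1  1  2
 K  0  0  1  2  2  2  2  2  2
 A  0  0  1  2  2  3  3  3  3
 A  0  0  1  2  2  3  4  4  4
 A  0  0  1  2  2  3  4  5  5
 K  0  0  1  2  3  3  4  5  6
 J  0  1  1  2  3  3  4  5  6
 Q  0  1  1  2  3  3  4  5  6
 A  0  1  1  2  3  4  4  5  6
 Q  0  1  1  2  3  4  4  5  6
dp[12][8] = 6. One LCS (by backtracking along matches): KKAAAK.

6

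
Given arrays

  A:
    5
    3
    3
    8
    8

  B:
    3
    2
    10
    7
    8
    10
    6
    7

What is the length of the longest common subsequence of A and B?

2

One common subsequence of length 2: 3 at A[2]=B[1], then 8 at A[4]=B[5]. Since dp[5][8] = 2, nothing longer is possible.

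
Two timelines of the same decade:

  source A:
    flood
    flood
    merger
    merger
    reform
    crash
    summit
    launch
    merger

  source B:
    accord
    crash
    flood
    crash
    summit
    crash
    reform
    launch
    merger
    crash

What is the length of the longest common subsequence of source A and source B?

One common subsequence of length 5: flood [2,3] → crash [6,4] → summit [7,5] → launch [8,8] → merger [9,9]. dp[9][10] = 5 confirms this is the maximum.

5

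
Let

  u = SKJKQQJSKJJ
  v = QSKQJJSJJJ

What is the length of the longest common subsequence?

7

Taking S [1,2], K [2,3], J [3,5], J [7,6], S [8,7], J [10,9], J [11,10] gives a common subsequence of length 7. The LCS DP gives dp[11][10] = 7, so this is optimal.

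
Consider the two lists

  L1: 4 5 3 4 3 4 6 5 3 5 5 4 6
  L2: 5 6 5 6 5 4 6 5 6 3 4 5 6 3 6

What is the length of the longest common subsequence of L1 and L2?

Match 4 [1,6], 5 [2,8], 3 [3,10], 4 [4,11], 6 [7,13], 3 [9,14], 6 [13,15] — 7 values in the same relative order in both, and the DP table's final entry dp[13][15] is also 7, so no common subsequence is longer.

7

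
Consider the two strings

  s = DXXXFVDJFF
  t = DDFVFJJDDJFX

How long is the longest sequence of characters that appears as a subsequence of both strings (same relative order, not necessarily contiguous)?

Match D at s[1]=t[2] → F at s[5]=t[3] → V at s[6]=t[4] → D at s[7]=t[9] → J at s[8]=t[10] → F at s[9]=t[11] — 6 characters in the same relative order in both, and the DP table's final entry dp[10][12] is also 6, so no common subsequence is longer.

6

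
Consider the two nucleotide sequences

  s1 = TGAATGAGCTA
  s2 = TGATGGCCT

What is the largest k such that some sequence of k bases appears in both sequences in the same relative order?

Let dp[i][j] be the LCS length of the first i bases of s1 and the first j bases of s2. dp[i][j] = dp[i-1][j-1]+1 when the i-th and j-th bases match, else max(dp[i-1][j], dp[i][j-1]).
    ·  T  G  A  T  G  G  C  C  T
 ·  0  0  0  0  0  0  0  0  0  0
 T  0  1  1  1  1  1  1  1  1  1
 G  0  1  2  2  2  2  2  2  2  2
 A  0  1  2  3  3  3  3  3  3  3
 A  0  1  2  3  3  3  3  3  3  3
 T  0  1  2  3  4  4  4  4  4  4
 G  0  1  2  3  4  5  5  5  5  5
 A  0  1  2  3  4  5  5  5  5  5
 G  0  1  2  3  4  5  6  6  6  6
 C  0  1  2  3  4  5  6  7  7  7
 T  0  1  2  3  4  5  6  7  7  8
 A  0  1  2  3  4  5  6  7  7  8
dp[11][9] = 8. One LCS (by backtracking along matches): TGATGGCT.

8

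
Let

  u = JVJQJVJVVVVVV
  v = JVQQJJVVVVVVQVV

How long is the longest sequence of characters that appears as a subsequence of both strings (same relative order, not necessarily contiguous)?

One common subsequence of length 11: J (u #1, v #1); then V (u #2, v #2); then J (u #3, v #5); then J (u #5, v #6); then V (u #6, v #8); then V (u #8, v #9); then V (u #9, v #10); then V (u #10, v #11); then V (u #11, v #12); then V (u #12, v #14); then V (u #13, v #15), and the DP table's final entry dp[13][15] is also 11, so no common subsequence is longer.

11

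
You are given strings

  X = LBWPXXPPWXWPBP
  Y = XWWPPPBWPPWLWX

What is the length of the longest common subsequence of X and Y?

7

Taking W [3,3] → P [4,4] → P [7,5] → P [8,6] → W [11,8] → P [12,9] → P [14,10] gives a common subsequence of length 7. Since dp[14][14] = 7, nothing longer is possible.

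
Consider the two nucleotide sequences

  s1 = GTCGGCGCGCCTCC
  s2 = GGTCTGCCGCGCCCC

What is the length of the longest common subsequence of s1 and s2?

12

Pick G [1,2], then T [2,3], then C [3,4], then G [4,6], then C [6,8], then G [7,9], then C [8,10], then G [9,11], then C [10,12], then C [11,13], then C [13,14], then C [14,15]; all 12 bases appear in both, in order. Since dp[14][15] = 12, nothing longer is possible.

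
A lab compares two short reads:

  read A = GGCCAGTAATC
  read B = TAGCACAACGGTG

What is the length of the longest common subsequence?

Let dp[i][j] be the LCS length of the first i bases of read A and the first j bases of read B. dp[i][j] = dp[i-1][j-1]+1 when the i-th and j-th bases match, else max(dp[i-1][j], dp[i][j-1]).
    ·  T  A  G  C  A  C  A  A  C  G  G  T  G
 ·  0  0  0  0  0  0  0  0  0  0  0  0  0  0
 G  0  0  0  1  1  1  1  1  1  1  1  1  1  1
 G  0  0  0  1  1  1  1  1  1  1  2  2  2  2
 C  0  0  0  1  2  2  2  2  2  2  2  2  2  2
 C  0  0  0  1  2  2  3  3  3  3  3  3  3  3
 A  0  0  1  1  2  3  3  4  4  4  4  4  4  4
 G  0  0  1  2  2  3  3  4  4  4  5  5  5  5
 T  0  1  1  2  2  3  3  4  4  4  5  5  6  6
 A  0  1  2  2  2  3  3  4  5  5  5  5  6  6
 A  0  1  2  2  2  3  3  4  5  5  5  5  6  6
 T  0  1  2  2  2  3  3  4  5  5  5  5  6  6
 C  0  1  2  2  3  3  4  4  5  6  6  6  6  6
dp[11][13] = 6. One LCS (by backtracking along matches): GCCAGT.

6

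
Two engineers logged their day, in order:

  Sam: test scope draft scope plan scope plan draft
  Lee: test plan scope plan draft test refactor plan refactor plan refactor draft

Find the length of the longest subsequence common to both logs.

Pick test [1,1], then scope [2,3], then draft [3,5], then plan [5,8], then plan [7,10], then draft [8,12]; all 6 tasks appear in both, in order. Since dp[8][12] = 6, nothing longer is possible.

6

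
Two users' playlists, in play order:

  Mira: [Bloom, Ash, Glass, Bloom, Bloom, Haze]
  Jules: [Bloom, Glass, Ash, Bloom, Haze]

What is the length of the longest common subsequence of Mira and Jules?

Pick Bloom (Mira #1, Jules #1), then Ash (Mira #2, Jules #3), then Bloom (Mira #5, Jules #4), then Haze (Mira #6, Jules #5); all 4 songs appear in both, in order. The LCS DP gives dp[6][5] = 4, so this is optimal.

4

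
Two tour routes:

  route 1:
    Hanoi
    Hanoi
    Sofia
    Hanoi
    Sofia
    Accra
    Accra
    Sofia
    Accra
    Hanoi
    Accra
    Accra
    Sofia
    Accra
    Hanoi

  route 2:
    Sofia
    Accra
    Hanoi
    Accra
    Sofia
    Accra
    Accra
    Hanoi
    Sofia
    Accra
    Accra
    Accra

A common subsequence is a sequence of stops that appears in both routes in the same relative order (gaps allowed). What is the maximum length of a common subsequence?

9

Taking Sofia [3,1], Hanoi [4,3], Sofia [5,5], Accra [6,6], Accra [7,7], Sofia [8,9], Accra [11,10], Accra [12,11], Accra [14,12] gives a common subsequence of length 9. Since dp[15][12] = 9, nothing longer is possible.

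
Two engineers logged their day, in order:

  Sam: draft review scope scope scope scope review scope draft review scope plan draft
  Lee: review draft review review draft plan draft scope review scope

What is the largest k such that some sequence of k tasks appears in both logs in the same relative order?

6

Taking draft at Sam[1]=Lee[2], review at Sam[2]=Lee[3], review at Sam[7]=Lee[4], scope at Sam[8]=Lee[8], review at Sam[10]=Lee[9], scope at Sam[11]=Lee[10] gives a common subsequence of length 6. The LCS DP gives dp[13][10] = 6, so this is optimal.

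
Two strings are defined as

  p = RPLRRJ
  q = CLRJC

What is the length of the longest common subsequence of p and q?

3

Pick L (p #3, q #2) → R (p #5, q #3) → J (p #6, q #4); all 3 characters appear in both, in order. The LCS DP gives dp[6][5] = 3, so this is optimal.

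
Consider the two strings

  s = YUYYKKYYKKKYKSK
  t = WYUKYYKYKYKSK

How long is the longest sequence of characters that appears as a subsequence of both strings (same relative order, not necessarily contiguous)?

11

Taking Y (s #1, t #2), then U (s #2, t #3), then Y (s #3, t #5), then Y (s #4, t #6), then K (s #6, t #7), then Y (s #8, t #8), then K (s #11, t #9), then Y (s #12, t #10), then K (s #13, t #11), then S (s #14, t #12), then K (s #15, t #13) gives a common subsequence of length 11. Since dp[15][13] = 11, nothing longer is possible.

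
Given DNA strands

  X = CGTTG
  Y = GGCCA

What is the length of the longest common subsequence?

Match G (X #2, Y #1); then G (X #5, Y #2) — 2 bases in the same relative order in both. dp[5][5] = 2 confirms this is the maximum.

2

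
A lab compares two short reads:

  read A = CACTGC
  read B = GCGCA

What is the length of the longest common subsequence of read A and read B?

3

Let dp[i][j] be the LCS length of the first i bases of read A and the first j bases of read B. dp[i][j] = dp[i-1][j-1]+1 when the i-th and j-th bases match, else max(dp[i-1][j], dp[i][j-1]).
    ·  G  C  G  C  A
 ·  0  0  0  0  0  0
 C  0  0  1  1  1  1
 A  0  0  1  1  1  2
 C  0  0  1  1  2  2
 T  0  0  1  1  2  2
 G  0  1  1  2  2  2
 C  0  1  2  2  3  3
dp[6][5] = 3. One LCS (by backtracking along matches): CGC.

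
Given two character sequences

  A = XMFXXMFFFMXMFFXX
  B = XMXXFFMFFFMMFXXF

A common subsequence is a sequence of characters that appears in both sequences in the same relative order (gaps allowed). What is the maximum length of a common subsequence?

13

Pick X at A[1]=B[1]; then M at A[2]=B[2]; then X at A[4]=B[3]; then X at A[5]=B[4]; then M at A[6]=B[7]; then F at A[7]=B[8]; then F at A[8]=B[9]; then F at A[9]=B[10]; then M at A[10]=B[11]; then M at A[12]=B[12]; then F at A[14]=B[13]; then X at A[15]=B[14]; then X at A[16]=B[15]; all 13 characters appear in both, in order, and the DP table's final entry dp[16][16] is also 13, so no common subsequence is longer.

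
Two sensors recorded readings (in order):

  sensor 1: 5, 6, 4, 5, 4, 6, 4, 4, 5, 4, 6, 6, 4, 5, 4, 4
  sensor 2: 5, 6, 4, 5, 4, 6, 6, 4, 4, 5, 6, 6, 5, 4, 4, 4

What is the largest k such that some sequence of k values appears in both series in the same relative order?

Pick 5 (sensor 1 #1, sensor 2 #1) → 6 (sensor 1 #2, sensor 2 #2) → 4 (sensor 1 #3, sensor 2 #3) → 5 (sensor 1 #4, sensor 2 #4) → 4 (sensor 1 #5, sensor 2 #5) → 6 (sensor 1 #6, sensor 2 #7) → 4 (sensor 1 #7, sensor 2 #8) → 4 (sensor 1 #8, sensor 2 #9) → 5 (sensor 1 #9, sensor 2 #10) → 6 (sensor 1 #11, sensor 2 #11) → 6 (sensor 1 #12, sensor 2 #12) → 4 (sensor 1 #13, sensor 2 #14) → 4 (sensor 1 #15, sensor 2 #15) → 4 (sensor 1 #16, sensor 2 #16); all 14 values appear in both, in order. Since dp[16][16] = 14, nothing longer is possible.

14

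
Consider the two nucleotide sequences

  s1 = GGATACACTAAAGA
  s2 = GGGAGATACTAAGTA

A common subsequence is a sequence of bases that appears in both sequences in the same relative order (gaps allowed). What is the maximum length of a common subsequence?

One common subsequence of length 11: G at s1[1]=s2[3], G at s1[2]=s2[5], A at s1[3]=s2[6], T at s1[4]=s2[7], A at s1[7]=s2[8], C at s1[8]=s2[9], T at s1[9]=s2[10], A at s1[11]=s2[11], A at s1[12]=s2[12], G at s1[13]=s2[13], A at s1[14]=s2[15]. The LCS DP gives dp[14][15] = 11, so this is optimal.

11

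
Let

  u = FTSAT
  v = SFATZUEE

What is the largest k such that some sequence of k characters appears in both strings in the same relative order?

Let dp[i][j] be the LCS length of the first i characters of u and the first j characters of v. dp[i][j] = dp[i-1][j-1]+1 when the i-th and j-th characters match, else max(dp[i-1][j], dp[i][j-1]).
    ·  S  F  A  T  Z  U  E  E
 ·  0  0  0  0  0  0  0  0  0
 F  0  0  1  1  1  1  1  1  1
 T  0  0  1  1  2  2  2  2  2
 S  0  1  1  1  2  2  2  2  2
 A  0  1  1  2  2  2  2  2  2
 T  0  1  1  2  3  3  3  3  3
dp[5][8] = 3. One LCS (by backtracking along matches): FAT.

3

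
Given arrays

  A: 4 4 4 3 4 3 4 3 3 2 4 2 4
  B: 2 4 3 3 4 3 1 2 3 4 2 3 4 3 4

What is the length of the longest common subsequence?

One common subsequence of length 9: 4 [3,2]; then 3 [4,3]; then 3 [6,4]; then 4 [7,5]; then 3 [8,6]; then 3 [9,9]; then 2 [10,11]; then 4 [11,13]; then 4 [13,15], and the DP table's final entry dp[13][15] is also 9, so no common subsequence is longer.

9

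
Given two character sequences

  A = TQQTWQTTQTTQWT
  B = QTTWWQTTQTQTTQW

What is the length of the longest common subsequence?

One common subsequence of length 11: T at A[1]=B[2] → T at A[4]=B[3] → W at A[5]=B[5] → Q at A[6]=B[6] → T at A[7]=B[8] → T at A[8]=B[10] → Q at A[9]=B[11] → T at A[10]=B[12] → T at A[11]=B[13] → Q at A[12]=B[14] → W at A[13]=B[15], and the DP table's final entry dp[14][15] is also 11, so no common subsequence is longer.

11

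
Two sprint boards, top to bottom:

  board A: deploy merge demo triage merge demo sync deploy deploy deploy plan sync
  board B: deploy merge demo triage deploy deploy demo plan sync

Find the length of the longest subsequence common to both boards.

8

Match deploy at board A[1]=board B[1], then merge at board A[2]=board B[2], then demo at board A[3]=board B[3], then triage at board A[4]=board B[4], then deploy at board A[8]=board B[5], then deploy at board A[9]=board B[6], then plan at board A[11]=board B[8], then sync at board A[12]=board B[9] — 8 tasks in the same relative order in both. The LCS DP gives dp[12][9] = 8, so this is optimal.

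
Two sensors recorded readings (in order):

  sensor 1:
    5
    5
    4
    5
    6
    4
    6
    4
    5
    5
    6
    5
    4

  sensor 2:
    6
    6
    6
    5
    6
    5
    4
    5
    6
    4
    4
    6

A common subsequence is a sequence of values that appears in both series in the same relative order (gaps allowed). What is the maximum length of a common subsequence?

8

Match 5 (sensor 1 #1, sensor 2 #4), 5 (sensor 1 #2, sensor 2 #6), 4 (sensor 1 #3, sensor 2 #7), 5 (sensor 1 #4, sensor 2 #8), 6 (sensor 1 #5, sensor 2 #9), 4 (sensor 1 #6, sensor 2 #10), 4 (sensor 1 #8, sensor 2 #11), 6 (sensor 1 #11, sensor 2 #12) — 8 values in the same relative order in both, and the DP table's final entry dp[13][12] is also 8, so no common subsequence is longer.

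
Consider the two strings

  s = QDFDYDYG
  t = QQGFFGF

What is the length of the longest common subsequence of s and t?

3

Pick Q [1,2] → F [3,5] → G [8,6]; all 3 characters appear in both, in order. Since dp[8][7] = 3, nothing longer is possible.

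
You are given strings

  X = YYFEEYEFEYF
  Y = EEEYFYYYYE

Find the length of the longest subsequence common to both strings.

Match E at X[4]=Y[2], then E at X[5]=Y[3], then Y at X[6]=Y[4], then F at X[8]=Y[5], then E at X[9]=Y[10] — 5 characters in the same relative order in both. The LCS DP gives dp[11][10] = 5, so this is optimal.

5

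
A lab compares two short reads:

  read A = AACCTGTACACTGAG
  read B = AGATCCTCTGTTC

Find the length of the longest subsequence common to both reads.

8

Pick A at read A[1]=read B[1] → A at read A[2]=read B[3] → C at read A[3]=read B[6] → C at read A[4]=read B[8] → T at read A[5]=read B[9] → G at read A[6]=read B[10] → T at read A[7]=read B[12] → C at read A[11]=read B[13]; all 8 bases appear in both, in order. The LCS DP gives dp[15][13] = 8, so this is optimal.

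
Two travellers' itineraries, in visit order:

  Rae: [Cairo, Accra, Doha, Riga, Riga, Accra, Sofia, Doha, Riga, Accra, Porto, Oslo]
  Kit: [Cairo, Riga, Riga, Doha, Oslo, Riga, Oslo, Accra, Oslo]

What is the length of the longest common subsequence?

7

Taking Cairo (Rae #1, Kit #1), Riga (Rae #4, Kit #2), Riga (Rae #5, Kit #3), Doha (Rae #8, Kit #4), Riga (Rae #9, Kit #6), Accra (Rae #10, Kit #8), Oslo (Rae #12, Kit #9) gives a common subsequence of length 7. The LCS DP gives dp[12][9] = 7, so this is optimal.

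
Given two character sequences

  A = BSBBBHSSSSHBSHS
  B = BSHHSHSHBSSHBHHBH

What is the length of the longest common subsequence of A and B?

10

Pick B [1,1], S [2,2], H [6,4], S [7,5], S [8,7], S [9,10], S [10,11], H [11,15], B [12,16], H [14,17]; all 10 characters appear in both, in order. The LCS DP gives dp[15][17] = 10, so this is optimal.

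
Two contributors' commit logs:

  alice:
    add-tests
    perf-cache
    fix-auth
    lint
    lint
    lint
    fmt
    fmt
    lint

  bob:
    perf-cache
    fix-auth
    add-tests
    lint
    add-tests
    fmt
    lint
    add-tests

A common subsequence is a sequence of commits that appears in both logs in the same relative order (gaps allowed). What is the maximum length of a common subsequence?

5

One common subsequence of length 5: perf-cache [2,1]; then fix-auth [3,2]; then lint [4,4]; then fmt [8,6]; then lint [9,7]. dp[9][8] = 5 confirms this is the maximum.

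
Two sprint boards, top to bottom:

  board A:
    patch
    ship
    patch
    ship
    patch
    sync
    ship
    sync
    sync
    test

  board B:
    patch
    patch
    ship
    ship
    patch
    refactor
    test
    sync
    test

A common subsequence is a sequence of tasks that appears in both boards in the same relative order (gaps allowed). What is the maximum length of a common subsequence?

6

Taking patch [1,2], ship [2,3], ship [4,4], patch [5,5], sync [9,8], test [10,9] gives a common subsequence of length 6. dp[10][9] = 6 confirms this is the maximum.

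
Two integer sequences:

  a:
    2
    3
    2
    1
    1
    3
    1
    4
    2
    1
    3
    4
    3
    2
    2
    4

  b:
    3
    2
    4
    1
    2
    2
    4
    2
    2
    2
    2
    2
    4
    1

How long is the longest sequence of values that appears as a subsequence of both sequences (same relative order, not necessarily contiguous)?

Taking 3 at a[2]=b[1], 2 at a[3]=b[2], 1 at a[4]=b[4], 4 at a[8]=b[7], 2 at a[9]=b[10], 2 at a[14]=b[11], 2 at a[15]=b[12], 4 at a[16]=b[13] gives a common subsequence of length 8. Since dp[16][14] = 8, nothing longer is possible.

8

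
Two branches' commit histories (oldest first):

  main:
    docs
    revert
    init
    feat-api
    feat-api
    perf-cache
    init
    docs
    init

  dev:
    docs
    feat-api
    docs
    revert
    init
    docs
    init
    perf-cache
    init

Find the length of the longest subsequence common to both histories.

Taking docs at main[1]=dev[3]; then revert at main[2]=dev[4]; then init at main[3]=dev[7]; then perf-cache at main[6]=dev[8]; then init at main[9]=dev[9] gives a common subsequence of length 5. Since dp[9][9] = 5, nothing longer is possible.

5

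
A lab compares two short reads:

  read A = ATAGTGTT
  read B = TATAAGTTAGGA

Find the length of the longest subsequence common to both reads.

6

Match A (read A #1, read B #2), then T (read A #2, read B #3), then A (read A #3, read B #5), then G (read A #4, read B #6), then T (read A #5, read B #8), then G (read A #6, read B #11) — 6 bases in the same relative order in both. dp[8][12] = 6 confirms this is the maximum.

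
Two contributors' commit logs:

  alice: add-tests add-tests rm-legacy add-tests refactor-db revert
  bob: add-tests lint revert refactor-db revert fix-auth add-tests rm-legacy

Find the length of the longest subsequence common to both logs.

Pick add-tests at alice[1]=bob[1]; then add-tests at alice[2]=bob[7]; then rm-legacy at alice[3]=bob[8]; all 3 commits appear in both, in order. The LCS DP gives dp[6][8] = 3, so this is optimal.

3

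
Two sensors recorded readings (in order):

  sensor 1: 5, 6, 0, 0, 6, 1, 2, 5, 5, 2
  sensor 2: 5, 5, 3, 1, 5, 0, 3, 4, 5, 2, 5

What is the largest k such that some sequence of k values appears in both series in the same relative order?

5

Let dp[i][j] be the LCS length of the first i values of sensor 1 and the first j values of sensor 2. dp[i][j] = dp[i-1][j-1]+1 when the i-th and j-th values match, else max(dp[i-1][j], dp[i][j-1]).
    ·  5  5  3  1  5  0  3  4  5  2  5
 ·  0  0  0  0  0  0  0  0  0  0  0  0
 5  0  1  1  1  1  1  1  1  1  1  1  1
 6  0  1  1  1  1  1  1  1  1  1  1  1
 0  0  1  1  1  1  1  2  2  2  2  2  2
 0  0  1  1  1  1  1  2  2  2  2  2  2
 6  0  1  1  1  1  1  2  2  2  2  2  2
 1  0  1  1  1  2  2  2  2  2  2  2  2
 2  0  1  1  1  2  2  2  2  2  2  3  3
 5  0  1  2  2  2  3  3  3  3  3  3  4
 5  0  1  2  2  2  3  3  3  3  4  4  4
 2  0  1  2  2  2  3  3  3  3  4  5  5
dp[10][11] = 5. One LCS (by backtracking along matches): 5, 1, 5, 5, 2.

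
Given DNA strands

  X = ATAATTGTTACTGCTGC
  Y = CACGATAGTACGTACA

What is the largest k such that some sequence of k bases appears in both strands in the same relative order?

10

One common subsequence of length 10: A at X[1]=Y[5]; then T at X[2]=Y[6]; then A at X[4]=Y[7]; then G at X[7]=Y[8]; then T at X[9]=Y[9]; then A at X[10]=Y[10]; then C at X[11]=Y[11]; then G at X[13]=Y[12]; then T at X[15]=Y[13]; then C at X[17]=Y[15]. The LCS DP gives dp[17][16] = 10, so this is optimal.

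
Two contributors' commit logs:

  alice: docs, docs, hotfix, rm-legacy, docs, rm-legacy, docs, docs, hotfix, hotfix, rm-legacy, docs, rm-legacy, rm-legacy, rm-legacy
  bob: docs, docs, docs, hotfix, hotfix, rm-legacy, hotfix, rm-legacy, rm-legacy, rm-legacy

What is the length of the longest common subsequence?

Pick docs (alice #5, bob #1) → docs (alice #7, bob #2) → docs (alice #8, bob #3) → hotfix (alice #9, bob #4) → hotfix (alice #10, bob #5) → rm-legacy (alice #11, bob #6) → rm-legacy (alice #13, bob #8) → rm-legacy (alice #14, bob #9) → rm-legacy (alice #15, bob #10); all 9 commits appear in both, in order. The LCS DP gives dp[15][10] = 9, so this is optimal.

9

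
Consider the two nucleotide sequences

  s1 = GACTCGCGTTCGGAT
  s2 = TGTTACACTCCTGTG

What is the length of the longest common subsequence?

9

Pick G at s1[1]=s2[2], then A at s1[2]=s2[7], then C at s1[3]=s2[8], then T at s1[4]=s2[9], then C at s1[5]=s2[10], then C at s1[7]=s2[11], then G at s1[8]=s2[13], then T at s1[10]=s2[14], then G at s1[13]=s2[15]; all 9 bases appear in both, in order. Since dp[15][15] = 9, nothing longer is possible.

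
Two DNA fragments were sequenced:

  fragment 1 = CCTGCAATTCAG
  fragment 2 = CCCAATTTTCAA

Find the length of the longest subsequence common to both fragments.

9

Let dp[i][j] be the LCS length of the first i bases of fragment 1 and the first j bases of fragment 2. dp[i][j] = dp[i-1][j-1]+1 when the i-th and j-th bases match, else max(dp[i-1][j], dp[i][j-1]).
    ·  C  C  C  A  A  T  T  T  T  C  A  A
 ·  0  0  0  0  0  0  0  0  0  0  0  0  0
 C  0  1  1  1  1  1  1  1  1  1  1  1  1
 C  0  1  2  2  2  2  2  2  2  2  2  2  2
 T  0  1  2  2  2  2  3  3  3  3  3  3  3
 G  0  1  2  2  2  2  3  3  3  3  3  3  3
 C  0  1  2  3  3  3  3  3  3  3  4  4  4
 A  0  1  2  3  4  4  4  4  4  4  4  5  5
 A  0  1  2  3  4  5  5  5  5  5  5  5  6
 T  0  1  2  3  4  5  6  6  6  6  6  6  6
 T  0  1  2  3  4  5  6  7  7  7  7  7  7
 C  0  1  2  3  4  5  6  7  7  7  8  8  8
 A  0  1  2  3  4  5  6  7  7  7  8  9  9
 G  0  1  2  3  4  5  6  7  7  7  8  9  9
dp[12][12] = 9. One LCS (by backtracking along matches): CCCAATTCA.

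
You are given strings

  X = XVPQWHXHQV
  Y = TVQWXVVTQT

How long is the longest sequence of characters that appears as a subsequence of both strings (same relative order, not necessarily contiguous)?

Pick V (X #2, Y #2), then Q (X #4, Y #3), then W (X #5, Y #4), then X (X #7, Y #5), then Q (X #9, Y #9); all 5 characters appear in both, in order. Since dp[10][10] = 5, nothing longer is possible.

5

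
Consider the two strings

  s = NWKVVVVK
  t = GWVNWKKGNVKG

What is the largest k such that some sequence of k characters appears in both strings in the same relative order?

One common subsequence of length 5: N at s[1]=t[4], W at s[2]=t[5], K at s[3]=t[7], V at s[7]=t[10], K at s[8]=t[11], and the DP table's final entry dp[8][12] is also 5, so no common subsequence is longer.

5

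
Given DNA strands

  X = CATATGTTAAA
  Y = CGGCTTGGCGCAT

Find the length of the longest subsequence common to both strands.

Let dp[i][j] be the LCS length of the first i bases of X and the first j bases of Y. dp[i][j] = dp[i-1][j-1]+1 when the i-th and j-th bases match, else max(dp[i-1][j], dp[i][j-1]).
    ·  C  G  G  C  T  T  G  G  C  G  C  A  T
 ·  0  0  0  0  0  0  0  0  0  0  0  0  0  0
 C  0  1  1  1  1  1  1  1  1  1  1  1  1  1
 A  0  1  1  1  1  1  1  1  1  1  1  1  2  2
 T  0  1  1  1  1  2  2  2  2  2  2  2  2  3
 A  0  1  1  1  1  2  2  2  2  2  2  2  3  3
 T  0  1  1  1  1  2  3  3  3  3  3  3  3  4
 G  0  1  2  2  2  2  3  4  4  4  4  4  4  4
 T  0  1  2  2  2  3  3  4  4  4  4  4  4  5
 T  0  1  2  2  2  3  4  4  4  4  4  4  4  5
 A  0  1  2  2  2  3  4  4  4  4  4  4  5  5
 A  0  1  2  2  2  3  4  4  4  4  4  4  5  5
 A  0  1  2  2  2  3  4  4  4  4  4  4  5  5
dp[11][13] = 5. One LCS (by backtracking along matches): CTTGT.

5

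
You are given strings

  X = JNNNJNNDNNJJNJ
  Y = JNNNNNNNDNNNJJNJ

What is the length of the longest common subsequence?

Match J [1,1], then N [2,4], then N [3,5], then N [4,6], then N [6,7], then N [7,8], then D [8,9], then N [9,11], then N [10,12], then J [11,13], then J [12,14], then N [13,15], then J [14,16] — 13 characters in the same relative order in both. The LCS DP gives dp[14][16] = 13, so this is optimal.

13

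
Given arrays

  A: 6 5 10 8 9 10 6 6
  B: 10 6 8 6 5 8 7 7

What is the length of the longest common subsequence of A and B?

Taking 6 at A[1]=B[4] → 5 at A[2]=B[5] → 8 at A[4]=B[6] gives a common subsequence of length 3. The LCS DP gives dp[8][8] = 3, so this is optimal.

3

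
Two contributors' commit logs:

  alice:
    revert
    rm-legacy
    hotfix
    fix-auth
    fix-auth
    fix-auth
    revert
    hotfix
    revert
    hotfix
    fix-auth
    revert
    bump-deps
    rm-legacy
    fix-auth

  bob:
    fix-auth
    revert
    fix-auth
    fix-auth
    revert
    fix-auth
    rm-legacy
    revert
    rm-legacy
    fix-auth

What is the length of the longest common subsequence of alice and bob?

One common subsequence of length 8: revert [1,2]; then fix-auth [5,3]; then fix-auth [6,4]; then revert [9,5]; then fix-auth [11,6]; then revert [12,8]; then rm-legacy [14,9]; then fix-auth [15,10]. Since dp[15][10] = 8, nothing longer is possible.

8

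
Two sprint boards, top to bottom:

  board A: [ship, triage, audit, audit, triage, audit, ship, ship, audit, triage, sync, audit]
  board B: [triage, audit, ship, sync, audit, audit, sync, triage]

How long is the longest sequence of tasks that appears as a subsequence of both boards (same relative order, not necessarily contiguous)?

5

Match triage at board A[2]=board B[1], audit at board A[3]=board B[2], audit at board A[4]=board B[5], audit at board A[6]=board B[6], triage at board A[10]=board B[8] — 5 tasks in the same relative order in both. The LCS DP gives dp[12][8] = 5, so this is optimal.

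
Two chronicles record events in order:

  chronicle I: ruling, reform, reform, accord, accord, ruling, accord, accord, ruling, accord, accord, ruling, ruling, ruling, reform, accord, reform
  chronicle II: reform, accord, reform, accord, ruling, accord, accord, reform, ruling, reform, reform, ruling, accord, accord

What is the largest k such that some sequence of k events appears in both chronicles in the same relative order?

Pick reform at chronicle I[2]=chronicle II[1] → reform at chronicle I[3]=chronicle II[3] → accord at chronicle I[5]=chronicle II[4] → ruling at chronicle I[6]=chronicle II[5] → accord at chronicle I[7]=chronicle II[6] → accord at chronicle I[8]=chronicle II[7] → ruling at chronicle I[9]=chronicle II[12] → accord at chronicle I[11]=chronicle II[13] → accord at chronicle I[16]=chronicle II[14]; all 9 events appear in both, in order. dp[17][14] = 9 confirms this is the maximum.

9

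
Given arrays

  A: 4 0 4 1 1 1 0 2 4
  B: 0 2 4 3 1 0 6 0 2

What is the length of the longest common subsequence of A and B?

One common subsequence of length 5: 0 (A #2, B #1); then 4 (A #3, B #3); then 1 (A #4, B #5); then 0 (A #7, B #8); then 2 (A #8, B #9). Since dp[9][9] = 5, nothing longer is possible.

5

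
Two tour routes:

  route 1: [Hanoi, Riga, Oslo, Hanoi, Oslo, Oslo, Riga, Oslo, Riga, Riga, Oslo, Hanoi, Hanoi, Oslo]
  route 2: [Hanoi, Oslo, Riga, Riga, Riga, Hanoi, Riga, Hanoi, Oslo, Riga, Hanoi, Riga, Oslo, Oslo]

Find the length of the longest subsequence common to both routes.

9

Pick Hanoi (route 1 #1, route 2 #1), Riga (route 1 #2, route 2 #5), Hanoi (route 1 #4, route 2 #6), Riga (route 1 #7, route 2 #7), Oslo (route 1 #8, route 2 #9), Riga (route 1 #9, route 2 #10), Riga (route 1 #10, route 2 #12), Oslo (route 1 #11, route 2 #13), Oslo (route 1 #14, route 2 #14); all 9 stops appear in both, in order. Since dp[14][14] = 9, nothing longer is possible.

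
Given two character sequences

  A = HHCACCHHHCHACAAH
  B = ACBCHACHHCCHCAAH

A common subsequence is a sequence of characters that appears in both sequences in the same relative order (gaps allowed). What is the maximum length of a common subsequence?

12

Taking A (A #4, B #1), C (A #5, B #2), C (A #6, B #4), H (A #7, B #5), H (A #8, B #8), H (A #9, B #9), C (A #10, B #11), H (A #11, B #12), C (A #13, B #13), A (A #14, B #14), A (A #15, B #15), H (A #16, B #16) gives a common subsequence of length 12. dp[16][16] = 12 confirms this is the maximum.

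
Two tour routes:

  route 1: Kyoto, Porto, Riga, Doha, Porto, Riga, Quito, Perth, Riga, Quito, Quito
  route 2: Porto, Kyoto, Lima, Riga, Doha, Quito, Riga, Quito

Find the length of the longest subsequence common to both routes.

Taking Kyoto [1,2] → Riga [3,4] → Doha [4,5] → Quito [7,6] → Riga [9,7] → Quito [11,8] gives a common subsequence of length 6, and the DP table's final entry dp[11][8] is also 6, so no common subsequence is longer.

6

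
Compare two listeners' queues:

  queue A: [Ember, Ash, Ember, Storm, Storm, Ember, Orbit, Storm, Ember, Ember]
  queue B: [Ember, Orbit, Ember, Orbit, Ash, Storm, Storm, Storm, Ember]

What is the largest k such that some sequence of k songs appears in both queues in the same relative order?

6

One common subsequence of length 6: Ember at queue A[1]=queue B[3], Ash at queue A[2]=queue B[5], Storm at queue A[4]=queue B[6], Storm at queue A[5]=queue B[7], Storm at queue A[8]=queue B[8], Ember at queue A[10]=queue B[9]. Since dp[10][9] = 6, nothing longer is possible.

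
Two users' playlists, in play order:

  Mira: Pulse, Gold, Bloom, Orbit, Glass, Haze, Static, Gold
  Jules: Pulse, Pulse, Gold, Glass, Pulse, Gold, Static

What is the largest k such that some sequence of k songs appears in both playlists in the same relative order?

Pick Pulse at Mira[1]=Jules[2] → Gold at Mira[2]=Jules[3] → Glass at Mira[5]=Jules[4] → Static at Mira[7]=Jules[7]; all 4 songs appear in both, in order, and the DP table's final entry dp[8][7] is also 4, so no common subsequence is longer.

4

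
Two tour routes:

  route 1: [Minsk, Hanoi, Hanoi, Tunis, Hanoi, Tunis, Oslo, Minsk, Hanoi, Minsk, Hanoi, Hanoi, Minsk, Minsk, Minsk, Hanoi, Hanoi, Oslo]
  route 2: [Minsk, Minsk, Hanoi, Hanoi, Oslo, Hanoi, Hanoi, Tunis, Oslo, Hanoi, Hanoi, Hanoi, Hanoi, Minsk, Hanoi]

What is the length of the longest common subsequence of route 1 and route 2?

11

Taking Minsk (route 1 #1, route 2 #2) → Hanoi (route 1 #2, route 2 #4) → Hanoi (route 1 #3, route 2 #6) → Hanoi (route 1 #5, route 2 #7) → Tunis (route 1 #6, route 2 #8) → Oslo (route 1 #7, route 2 #9) → Hanoi (route 1 #9, route 2 #11) → Hanoi (route 1 #11, route 2 #12) → Hanoi (route 1 #12, route 2 #13) → Minsk (route 1 #15, route 2 #14) → Hanoi (route 1 #17, route 2 #15) gives a common subsequence of length 11. Since dp[18][15] = 11, nothing longer is possible.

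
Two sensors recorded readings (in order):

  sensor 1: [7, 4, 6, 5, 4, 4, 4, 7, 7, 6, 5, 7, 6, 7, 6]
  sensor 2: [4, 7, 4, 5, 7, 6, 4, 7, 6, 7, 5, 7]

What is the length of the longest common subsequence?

Pick 7 [1,2], then 4 [2,3], then 6 [3,6], then 4 [7,7], then 7 [8,8], then 7 [9,10], then 5 [11,11], then 7 [14,12]; all 8 values appear in both, in order. Since dp[15][12] = 8, nothing longer is possible.

8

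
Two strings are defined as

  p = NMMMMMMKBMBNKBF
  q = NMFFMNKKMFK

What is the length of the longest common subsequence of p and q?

Taking N [1,1], M [2,2], M [3,5], K [8,8], M [10,9], K [13,11] gives a common subsequence of length 6, and the DP table's final entry dp[15][11] is also 6, so no common subsequence is longer.

6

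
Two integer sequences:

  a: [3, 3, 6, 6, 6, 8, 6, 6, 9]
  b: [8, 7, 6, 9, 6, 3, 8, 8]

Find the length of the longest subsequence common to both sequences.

One common subsequence of length 3: 6 at a[3]=b[3], 6 at a[4]=b[5], 8 at a[6]=b[8]. Since dp[9][8] = 3, nothing longer is possible.

3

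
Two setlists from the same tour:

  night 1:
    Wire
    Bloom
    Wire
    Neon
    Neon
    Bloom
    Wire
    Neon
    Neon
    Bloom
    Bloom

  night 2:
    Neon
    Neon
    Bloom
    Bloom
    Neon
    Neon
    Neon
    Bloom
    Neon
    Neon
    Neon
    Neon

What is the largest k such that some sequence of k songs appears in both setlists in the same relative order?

Taking Bloom at night 1[2]=night 2[4] → Neon at night 1[4]=night 2[6] → Neon at night 1[5]=night 2[7] → Bloom at night 1[6]=night 2[8] → Neon at night 1[8]=night 2[11] → Neon at night 1[9]=night 2[12] gives a common subsequence of length 6. The LCS DP gives dp[11][12] = 6, so this is optimal.

6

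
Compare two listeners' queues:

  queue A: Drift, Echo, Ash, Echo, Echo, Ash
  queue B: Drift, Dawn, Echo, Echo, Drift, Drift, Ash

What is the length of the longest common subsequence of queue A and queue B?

Match Drift [1,1]; then Echo [2,3]; then Echo [4,4]; then Ash [6,7] — 4 songs in the same relative order in both. dp[6][7] = 4 confirms this is the maximum.

4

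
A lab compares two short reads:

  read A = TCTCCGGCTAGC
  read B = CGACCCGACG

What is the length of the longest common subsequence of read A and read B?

6

Taking C (read A #2, read B #4), C (read A #4, read B #5), C (read A #5, read B #6), G (read A #6, read B #7), C (read A #8, read B #9), G (read A #11, read B #10) gives a common subsequence of length 6. Since dp[12][10] = 6, nothing longer is possible.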